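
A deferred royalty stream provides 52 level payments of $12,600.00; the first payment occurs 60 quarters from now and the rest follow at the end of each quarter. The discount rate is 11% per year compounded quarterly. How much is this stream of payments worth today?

$69,895.01

Ordinary annuity of 52 payments, first payment at period 60.
Periodic rate r = 0.11/4 per quarter; n is counted in quarters.
The ordinary-annuity PV formula values the stream one period before the first payment (period 59); discount that back 59 periods:
PV₀ = 12,600 × [1 − (1+r)^−52] / r × (1+r)^−59 = $69,895.01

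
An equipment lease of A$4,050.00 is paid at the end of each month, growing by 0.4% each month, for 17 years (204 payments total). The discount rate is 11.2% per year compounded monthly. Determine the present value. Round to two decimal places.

A$501,700.16

Periodic rate r = 0.112/12 per month; n is counted in months.
Growing ordinary annuity: PV = PMT₁ × [1 − ((1+g)/(1+r))^n] / (r − g) = 4,050 × [1 − ((1+0.004)/(1+r))^204] / (r − 0.004) = A$501,700.16.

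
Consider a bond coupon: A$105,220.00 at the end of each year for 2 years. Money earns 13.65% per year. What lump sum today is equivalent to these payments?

This is an ordinary annuity: 2 payments of A$105,220.00 at the end of each year.
Periodic rate r = 0.1365 per year.
PV = PMT × [(1 − (1+r)^−n)/r] = 105,220 × [1 − (1+r)^−2] / r = A$174,045.31

A$174,045.31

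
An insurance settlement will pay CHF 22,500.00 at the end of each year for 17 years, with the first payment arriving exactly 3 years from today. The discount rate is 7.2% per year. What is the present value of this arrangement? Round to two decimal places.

Ordinary annuity of 17 payments, first payment at period 3.
Periodic rate r = 0.072 per year.
The ordinary-annuity PV formula values the stream one period before the first payment (period 2); discount that back 2 periods:
PV₀ = 22,500 × [1 − (1+r)^−17] / r × (1+r)^−2 = CHF 188,535.34

CHF 188,535.34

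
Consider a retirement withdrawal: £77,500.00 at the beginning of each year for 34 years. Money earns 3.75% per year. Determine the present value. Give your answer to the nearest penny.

This is an annuity due: 34 payments of £77,500.00 at the beginning of each year.
Periodic rate r = 0.0375 per year.
PV = PMT × [(1 − (1+r)^−n)/r] × (1+r) = 77,500 × [1 − (1+r)^−34] / r × (1+r) = £1,530,880.80

£1,530,880.80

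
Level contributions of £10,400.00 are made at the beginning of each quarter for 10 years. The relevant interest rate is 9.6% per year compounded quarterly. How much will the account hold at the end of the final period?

£702,097.01

This is an annuity due: 40 deposits of £10,400.00 at the beginning of each quarter.
Periodic rate r = 0.096/4 per quarter; n is counted in quarters.
FV = PMT × [((1+r)^n − 1)/r] × (1+r) = 10,400 × [(1+r)^40 − 1] / r × (1+r) = £702,097.01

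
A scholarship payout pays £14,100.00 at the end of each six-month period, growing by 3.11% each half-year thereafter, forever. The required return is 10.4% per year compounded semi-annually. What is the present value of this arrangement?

Periodic rate r = 0.104/2 per half-year.
Growing perpetuity (Gordon): PV = PMT₁ / (r − g) = 14,100 / (r − 0.0311) = £674,641.15.

£674,641.15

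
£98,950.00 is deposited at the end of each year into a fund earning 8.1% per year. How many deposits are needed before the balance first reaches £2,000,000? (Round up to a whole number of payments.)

13 payments

Periodic rate r = 0.081 per year.
Ordinary annuity FV: 2,000,000 = 98,950 × [((1+r)^n − 1)/r].
(1+r)^n = 1 + 2,000,000 × r / 98,950, so n = ln(1 + 2,000,000·r/98,950) / ln(1+r) = 12.45.
Round up to a whole number of payments: n = 13.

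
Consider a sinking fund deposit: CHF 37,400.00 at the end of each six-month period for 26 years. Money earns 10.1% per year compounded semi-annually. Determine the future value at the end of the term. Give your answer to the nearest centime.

CHF 8,857,282.82

This is an ordinary annuity: 52 deposits of CHF 37,400.00 at the end of each six-month period.
Periodic rate r = 0.101/2 per half-year; n is counted in half-years.
FV = PMT × [((1+r)^n − 1)/r] = 37,400 × [(1+r)^52 − 1] / r = CHF 8,857,282.82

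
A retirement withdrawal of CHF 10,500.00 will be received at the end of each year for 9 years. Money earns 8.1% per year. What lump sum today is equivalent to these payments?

This is an ordinary annuity: 9 payments of CHF 10,500.00 at the end of each year.
Periodic rate r = 0.081 per year.
PV = PMT × [(1 − (1+r)^−n)/r] = 10,500 × [1 − (1+r)^−9] / r = CHF 65,320.44

CHF 65,320.44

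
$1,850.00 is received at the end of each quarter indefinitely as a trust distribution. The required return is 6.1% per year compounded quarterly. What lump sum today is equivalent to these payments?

$121,311.48

Periodic rate r = 0.061/4 per quarter.
Level perpetuity: PV = PMT / r = 1,850 / (0.061/4) = $121,311.48.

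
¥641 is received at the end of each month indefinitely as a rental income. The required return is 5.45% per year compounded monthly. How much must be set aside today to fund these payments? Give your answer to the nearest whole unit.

Periodic rate r = 0.0545/12 per month.
Level perpetuity: PV = PMT / r = 641 / (0.0545/12) = ¥141,138.

¥141,138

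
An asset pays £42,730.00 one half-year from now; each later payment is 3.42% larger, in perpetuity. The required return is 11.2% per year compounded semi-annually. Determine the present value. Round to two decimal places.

£1,960,091.74

Periodic rate r = 0.112/2 per half-year.
Growing perpetuity (Gordon): PV = PMT₁ / (r − g) = 42,730 / (r − 0.0342) = £1,960,091.74.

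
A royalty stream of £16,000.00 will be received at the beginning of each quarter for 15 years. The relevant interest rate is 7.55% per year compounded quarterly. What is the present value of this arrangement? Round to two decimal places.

This is an annuity due: 60 payments of £16,000.00 at the beginning of each quarter.
Periodic rate r = 0.0755/4 per quarter; n is counted in quarters.
PV = PMT × [(1 − (1+r)^−n)/r] × (1+r) = 16,000 × [1 − (1+r)^−60] / r × (1+r) = £582,427.57

£582,427.57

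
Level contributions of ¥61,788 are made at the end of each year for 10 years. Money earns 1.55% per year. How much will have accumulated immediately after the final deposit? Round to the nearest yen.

This is an ordinary annuity: 10 deposits of ¥61,788 at the end of each year.
Periodic rate r = 0.0155 per year.
FV = PMT × [((1+r)^n − 1)/r] = 61,788 × [(1+r)^10 − 1] / r = ¥662,808

¥662,808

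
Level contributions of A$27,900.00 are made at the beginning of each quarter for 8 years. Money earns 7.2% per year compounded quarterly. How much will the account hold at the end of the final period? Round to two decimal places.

A$1,214,697.68

This is an annuity due: 32 deposits of A$27,900.00 at the beginning of each quarter.
Periodic rate r = 0.072/4 per quarter; n is counted in quarters.
FV = PMT × [((1+r)^n − 1)/r] × (1+r) = 27,900 × [(1+r)^32 − 1] / r × (1+r) = A$1,214,697.68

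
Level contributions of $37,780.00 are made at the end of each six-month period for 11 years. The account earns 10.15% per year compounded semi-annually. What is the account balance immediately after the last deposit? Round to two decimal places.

$1,467,706.85

This is an ordinary annuity: 22 deposits of $37,780.00 at the end of each six-month period.
Periodic rate r = 0.1015/2 per half-year; n is counted in half-years.
FV = PMT × [((1+r)^n − 1)/r] = 37,780 × [(1+r)^22 − 1] / r = $1,467,706.85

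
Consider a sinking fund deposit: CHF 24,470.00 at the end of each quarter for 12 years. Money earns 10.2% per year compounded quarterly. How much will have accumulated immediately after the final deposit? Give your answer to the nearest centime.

CHF 2,254,094.84

This is an ordinary annuity: 48 deposits of CHF 24,470.00 at the end of each quarter.
Periodic rate r = 0.102/4 per quarter; n is counted in quarters.
FV = PMT × [((1+r)^n − 1)/r] = 24,470 × [(1+r)^48 − 1] / r = CHF 2,254,094.84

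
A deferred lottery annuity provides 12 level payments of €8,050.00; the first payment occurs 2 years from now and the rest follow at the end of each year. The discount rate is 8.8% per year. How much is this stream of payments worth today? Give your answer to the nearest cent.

Ordinary annuity of 12 payments, first payment at period 2.
Periodic rate r = 0.088 per year.
The ordinary-annuity PV formula values the stream one period before the first payment (period 1); discount that back 1 periods:
PV₀ = 8,050 × [1 − (1+r)^−12] / r × (1+r)^−1 = €53,519.49

€53,519.49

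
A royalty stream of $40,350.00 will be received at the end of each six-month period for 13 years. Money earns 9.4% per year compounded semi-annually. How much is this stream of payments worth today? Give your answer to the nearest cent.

$598,415.67

This is an ordinary annuity: 26 payments of $40,350.00 at the end of each six-month period.
Periodic rate r = 0.094/2 per half-year; n is counted in half-years.
PV = PMT × [(1 − (1+r)^−n)/r] = 40,350 × [1 − (1+r)^−26] / r = $598,415.67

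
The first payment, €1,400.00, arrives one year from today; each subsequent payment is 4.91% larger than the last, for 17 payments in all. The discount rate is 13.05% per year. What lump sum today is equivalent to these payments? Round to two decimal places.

Periodic rate r = 0.1305 per year.
Growing ordinary annuity: PV = PMT₁ × [1 − ((1+g)/(1+r))^n] / (r − g) = 1,400 × [1 − ((1+0.0491)/(1+r))^17] / (r − 0.0491) = €12,370.75.

€12,370.75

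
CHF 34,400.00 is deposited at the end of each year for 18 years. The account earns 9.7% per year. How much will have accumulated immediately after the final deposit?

This is an ordinary annuity: 18 deposits of CHF 34,400.00 at the end of each year.
Periodic rate r = 0.097 per year.
FV = PMT × [((1+r)^n − 1)/r] = 34,400 × [(1+r)^18 − 1] / r = CHF 1,522,541.20

CHF 1,522,541.20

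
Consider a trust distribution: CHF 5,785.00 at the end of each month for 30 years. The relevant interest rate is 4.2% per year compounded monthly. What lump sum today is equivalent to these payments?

CHF 1,182,985.04

This is an ordinary annuity: 360 payments of CHF 5,785.00 at the end of each month.
Periodic rate r = 0.042/12 per month; n is counted in months.
PV = PMT × [(1 − (1+r)^−n)/r] = 5,785 × [1 − (1+r)^−360] / r = CHF 1,182,985.04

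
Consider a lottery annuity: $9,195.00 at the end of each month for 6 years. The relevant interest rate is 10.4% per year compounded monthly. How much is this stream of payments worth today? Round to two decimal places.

This is an ordinary annuity: 72 payments of $9,195.00 at the end of each month.
Periodic rate r = 0.104/12 per month; n is counted in months.
PV = PMT × [(1 − (1+r)^−n)/r] = 9,195 × [1 − (1+r)^−72] / r = $490,971.23

$490,971.23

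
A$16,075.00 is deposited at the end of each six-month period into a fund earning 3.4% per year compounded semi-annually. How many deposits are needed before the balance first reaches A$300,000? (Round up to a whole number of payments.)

Periodic rate r = 0.034/2 per half-year; n is counted in half-years.
Ordinary annuity FV: 300,000 = 16,075 × [((1+r)^n − 1)/r].
(1+r)^n = 1 + 300,000 × r / 16,075, so n = ln(1 + 300,000·r/16,075) / ln(1+r) = 16.35.
Round up to a whole number of payments: n = 17.

17 payments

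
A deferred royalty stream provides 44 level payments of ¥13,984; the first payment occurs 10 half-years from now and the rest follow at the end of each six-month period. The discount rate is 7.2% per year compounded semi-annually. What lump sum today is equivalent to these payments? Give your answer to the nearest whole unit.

¥222,945

Ordinary annuity of 44 payments, first payment at period 10.
Periodic rate r = 0.072/2 per half-year; n is counted in half-years.
The ordinary-annuity PV formula values the stream one period before the first payment (period 9); discount that back 9 periods:
PV₀ = 13,984 × [1 − (1+r)^−44] / r × (1+r)^−9 = ¥222,945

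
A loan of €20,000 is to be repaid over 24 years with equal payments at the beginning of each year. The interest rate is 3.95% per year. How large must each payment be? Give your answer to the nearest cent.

€1,255.44

Level annuity due; solve PV = PMT × [(1 − (1+r)^−n)/r] × (1+r) for PMT.
Periodic rate r = 0.0395 per year.
With n = 24: PMT = 20,000 / ([(1 − (1+r)^−n)/r] × (1+r)) = €1,255.44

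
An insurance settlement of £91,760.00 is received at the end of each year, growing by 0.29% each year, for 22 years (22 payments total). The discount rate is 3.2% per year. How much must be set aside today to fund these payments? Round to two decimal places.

Periodic rate r = 0.032 per year.
Growing ordinary annuity: PV = PMT₁ × [1 − ((1+g)/(1+r))^n] / (r − g) = 91,760 × [1 − ((1+0.0029)/(1+r))^22] / (r − 0.0029) = £1,472,623.57.

£1,472,623.57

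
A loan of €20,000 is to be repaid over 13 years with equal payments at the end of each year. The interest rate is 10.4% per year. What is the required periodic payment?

Level ordinary annuity; solve PV = PMT × [(1 − (1+r)^−n)/r] for PMT.
Periodic rate r = 0.104 per year.
With n = 13: PMT = 20,000 / ([(1 − (1+r)^−n)/r]) = €2,874.17

€2,874.17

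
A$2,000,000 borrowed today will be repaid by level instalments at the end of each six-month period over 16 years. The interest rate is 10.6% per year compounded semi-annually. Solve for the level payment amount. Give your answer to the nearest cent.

Level ordinary annuity; solve PV = PMT × [(1 − (1+r)^−n)/r] for PMT.
Periodic rate r = 0.106/2 per half-year; n is counted in half-years.
With n = 32: PMT = 2,000,000 / ([(1 − (1+r)^−n)/r]) = A$131,115.81

A$131,115.81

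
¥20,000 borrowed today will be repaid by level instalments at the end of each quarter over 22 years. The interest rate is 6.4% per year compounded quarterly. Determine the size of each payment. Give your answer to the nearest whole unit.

¥425

Level ordinary annuity; solve PV = PMT × [(1 − (1+r)^−n)/r] for PMT.
Periodic rate r = 0.064/4 per quarter; n is counted in quarters.
With n = 88: PMT = 20,000 / ([(1 − (1+r)^−n)/r]) = ¥425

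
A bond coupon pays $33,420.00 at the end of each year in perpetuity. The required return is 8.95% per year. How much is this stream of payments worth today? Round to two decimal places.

$373,407.82

Periodic rate r = 0.0895 per year.
Level perpetuity: PV = PMT / r = 33,420 / (0.0895) = $373,407.82.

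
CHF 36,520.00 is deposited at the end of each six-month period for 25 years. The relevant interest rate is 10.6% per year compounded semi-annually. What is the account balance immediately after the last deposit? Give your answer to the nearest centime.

CHF 8,424,197.05

This is an ordinary annuity: 50 deposits of CHF 36,520.00 at the end of each six-month period.
Periodic rate r = 0.106/2 per half-year; n is counted in half-years.
FV = PMT × [((1+r)^n − 1)/r] = 36,520 × [(1+r)^50 − 1] / r = CHF 8,424,197.05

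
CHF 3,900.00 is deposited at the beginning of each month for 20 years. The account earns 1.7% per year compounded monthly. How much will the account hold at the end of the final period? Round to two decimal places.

CHF 1,115,444.38

This is an annuity due: 240 deposits of CHF 3,900.00 at the beginning of each month.
Periodic rate r = 0.017/12 per month; n is counted in months.
FV = PMT × [((1+r)^n − 1)/r] × (1+r) = 3,900 × [(1+r)^240 − 1] / r × (1+r) = CHF 1,115,444.38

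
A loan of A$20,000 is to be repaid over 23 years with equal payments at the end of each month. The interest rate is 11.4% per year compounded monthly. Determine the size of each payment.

Level ordinary annuity; solve PV = PMT × [(1 − (1+r)^−n)/r] for PMT.
Periodic rate r = 0.114/12 per month; n is counted in months.
With n = 276: PMT = 20,000 / ([(1 − (1+r)^−n)/r]) = A$205.09

A$205.09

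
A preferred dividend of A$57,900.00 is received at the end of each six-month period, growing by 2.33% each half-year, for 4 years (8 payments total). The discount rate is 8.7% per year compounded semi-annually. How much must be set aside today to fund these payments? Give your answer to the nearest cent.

Periodic rate r = 0.087/2 per half-year; n is counted in half-years.
Growing ordinary annuity: PV = PMT₁ × [1 − ((1+g)/(1+r))^n] / (r − g) = 57,900 × [1 − ((1+0.0233)/(1+r))^8] / (r − 0.0233) = A$414,952.56.

A$414,952.56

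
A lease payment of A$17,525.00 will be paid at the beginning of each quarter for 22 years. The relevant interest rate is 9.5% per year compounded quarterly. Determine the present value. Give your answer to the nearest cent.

This is an annuity due: 88 payments of A$17,525.00 at the beginning of each quarter.
Periodic rate r = 0.095/4 per quarter; n is counted in quarters.
PV = PMT × [(1 − (1+r)^−n)/r] × (1+r) = 17,525 × [1 − (1+r)^−88] / r × (1+r) = A$659,673.03

A$659,673.03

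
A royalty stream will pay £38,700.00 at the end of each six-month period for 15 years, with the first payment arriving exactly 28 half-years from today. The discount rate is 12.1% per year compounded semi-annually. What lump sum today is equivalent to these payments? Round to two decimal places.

Ordinary annuity of 30 payments, first payment at period 28.
Periodic rate r = 0.121/2 per half-year; n is counted in half-years.
The ordinary-annuity PV formula values the stream one period before the first payment (period 27); discount that back 27 periods:
PV₀ = 38,700 × [1 − (1+r)^−30] / r × (1+r)^−27 = £108,486.04

£108,486.04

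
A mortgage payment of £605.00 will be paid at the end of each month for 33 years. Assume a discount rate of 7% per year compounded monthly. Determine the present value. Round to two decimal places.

£93,350.15

This is an ordinary annuity: 396 payments of £605.00 at the end of each month.
Periodic rate r = 0.07/12 per month; n is counted in months.
PV = PMT × [(1 − (1+r)^−n)/r] = 605 × [1 − (1+r)^−396] / r = £93,350.15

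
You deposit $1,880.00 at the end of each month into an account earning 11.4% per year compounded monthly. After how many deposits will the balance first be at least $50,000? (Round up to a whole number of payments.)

24 payments

Periodic rate r = 0.114/12 per month; n is counted in months.
Ordinary annuity FV: 50,000 = 1,880 × [((1+r)^n − 1)/r].
(1+r)^n = 1 + 50,000 × r / 1,880, so n = ln(1 + 50,000·r/1,880) / ln(1+r) = 23.82.
Round up to a whole number of payments: n = 24.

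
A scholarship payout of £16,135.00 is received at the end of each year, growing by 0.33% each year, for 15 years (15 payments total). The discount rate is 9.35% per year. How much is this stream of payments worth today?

£129,705.44

Periodic rate r = 0.0935 per year.
Growing ordinary annuity: PV = PMT₁ × [1 − ((1+g)/(1+r))^n] / (r − g) = 16,135 × [1 − ((1+0.0033)/(1+r))^15] / (r − 0.0033) = £129,705.44.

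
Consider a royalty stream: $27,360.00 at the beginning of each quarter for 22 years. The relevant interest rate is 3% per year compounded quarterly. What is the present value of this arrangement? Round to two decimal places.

$1,771,061.34

This is an annuity due: 88 payments of $27,360.00 at the beginning of each quarter.
Periodic rate r = 0.03/4 per quarter; n is counted in quarters.
PV = PMT × [(1 − (1+r)^−n)/r] × (1+r) = 27,360 × [1 − (1+r)^−88] / r × (1+r) = $1,771,061.34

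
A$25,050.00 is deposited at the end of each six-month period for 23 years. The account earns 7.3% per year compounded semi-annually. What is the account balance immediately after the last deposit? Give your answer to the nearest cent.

A$2,883,984.26

This is an ordinary annuity: 46 deposits of A$25,050.00 at the end of each six-month period.
Periodic rate r = 0.073/2 per half-year; n is counted in half-years.
FV = PMT × [((1+r)^n − 1)/r] = 25,050 × [(1+r)^46 − 1] / r = A$2,883,984.26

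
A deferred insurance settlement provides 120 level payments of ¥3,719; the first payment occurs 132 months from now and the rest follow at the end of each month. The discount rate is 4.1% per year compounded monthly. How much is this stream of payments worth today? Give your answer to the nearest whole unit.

¥233,864

Ordinary annuity of 120 payments, first payment at period 132.
Periodic rate r = 0.041/12 per month; n is counted in months.
The ordinary-annuity PV formula values the stream one period before the first payment (period 131); discount that back 131 periods:
PV₀ = 3,719 × [1 − (1+r)^−120] / r × (1+r)^−131 = ¥233,864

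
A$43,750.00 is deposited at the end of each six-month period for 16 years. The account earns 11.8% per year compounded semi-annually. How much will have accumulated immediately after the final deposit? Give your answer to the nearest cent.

A$3,901,454.11

This is an ordinary annuity: 32 deposits of A$43,750.00 at the end of each six-month period.
Periodic rate r = 0.118/2 per half-year; n is counted in half-years.
FV = PMT × [((1+r)^n − 1)/r] = 43,750 × [(1+r)^32 − 1] / r = A$3,901,454.11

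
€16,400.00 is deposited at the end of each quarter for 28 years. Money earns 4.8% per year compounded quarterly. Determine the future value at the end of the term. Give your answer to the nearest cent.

€3,831,856.72

This is an ordinary annuity: 112 deposits of €16,400.00 at the end of each quarter.
Periodic rate r = 0.048/4 per quarter; n is counted in quarters.
FV = PMT × [((1+r)^n − 1)/r] = 16,400 × [(1+r)^112 − 1] / r = €3,831,856.72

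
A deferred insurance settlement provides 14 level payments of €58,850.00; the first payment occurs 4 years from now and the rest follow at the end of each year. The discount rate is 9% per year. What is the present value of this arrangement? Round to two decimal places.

€353,826.01

Ordinary annuity of 14 payments, first payment at period 4.
Periodic rate r = 0.09 per year.
The ordinary-annuity PV formula values the stream one period before the first payment (period 3); discount that back 3 periods:
PV₀ = 58,850 × [1 − (1+r)^−14] / r × (1+r)^−3 = €353,826.01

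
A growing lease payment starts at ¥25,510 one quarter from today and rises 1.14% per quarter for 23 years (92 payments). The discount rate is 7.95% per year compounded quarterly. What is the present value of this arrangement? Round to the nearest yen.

¥1,613,137

Periodic rate r = 0.0795/4 per quarter; n is counted in quarters.
Growing ordinary annuity: PV = PMT₁ × [1 − ((1+g)/(1+r))^n] / (r − g) = 25,510 × [1 − ((1+0.0114)/(1+r))^92] / (r − 0.0114) = ¥1,613,137.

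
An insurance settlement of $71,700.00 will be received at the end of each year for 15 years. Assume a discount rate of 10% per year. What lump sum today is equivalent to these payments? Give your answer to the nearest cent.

$545,355.90

This is an ordinary annuity: 15 payments of $71,700.00 at the end of each year.
Periodic rate r = 0.1 per year.
PV = PMT × [(1 − (1+r)^−n)/r] = 71,700 × [1 − (1+r)^−15] / r = $545,355.90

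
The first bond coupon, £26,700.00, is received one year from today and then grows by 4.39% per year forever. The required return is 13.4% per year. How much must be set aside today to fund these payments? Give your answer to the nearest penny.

Periodic rate r = 0.134 per year.
Growing perpetuity (Gordon): PV = PMT₁ / (r − g) = 26,700 / (r − 0.0439) = £296,337.40.

£296,337.40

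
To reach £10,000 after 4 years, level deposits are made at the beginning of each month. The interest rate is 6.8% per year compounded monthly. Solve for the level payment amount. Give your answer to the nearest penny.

Level annuity due; solve FV = PMT × [((1+r)^n − 1)/r] × (1+r) for PMT.
Periodic rate r = 0.068/12 per month; n is counted in months.
With n = 48: PMT = 10,000 / ([((1+r)^n − 1)/r] × (1+r)) = £180.84

£180.84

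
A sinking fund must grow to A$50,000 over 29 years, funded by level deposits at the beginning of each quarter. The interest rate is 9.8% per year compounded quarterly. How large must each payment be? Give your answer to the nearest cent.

A$76.78

Level annuity due; solve FV = PMT × [((1+r)^n − 1)/r] × (1+r) for PMT.
Periodic rate r = 0.098/4 per quarter; n is counted in quarters.
With n = 116: PMT = 50,000 / ([((1+r)^n − 1)/r] × (1+r)) = A$76.78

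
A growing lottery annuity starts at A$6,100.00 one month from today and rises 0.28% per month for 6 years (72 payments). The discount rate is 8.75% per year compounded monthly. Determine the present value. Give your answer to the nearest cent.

A$373,659.67

Periodic rate r = 0.0875/12 per month; n is counted in months.
Growing ordinary annuity: PV = PMT₁ × [1 − ((1+g)/(1+r))^n] / (r − g) = 6,100 × [1 − ((1+0.0028)/(1+r))^72] / (r − 0.0028) = A$373,659.67.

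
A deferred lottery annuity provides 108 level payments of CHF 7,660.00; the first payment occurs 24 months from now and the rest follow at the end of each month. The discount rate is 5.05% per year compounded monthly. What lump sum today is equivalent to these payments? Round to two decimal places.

CHF 602,590.19

Ordinary annuity of 108 payments, first payment at period 24.
Periodic rate r = 0.0505/12 per month; n is counted in months.
The ordinary-annuity PV formula values the stream one period before the first payment (period 23); discount that back 23 periods:
PV₀ = 7,660 × [1 − (1+r)^−108] / r × (1+r)^−23 = CHF 602,590.19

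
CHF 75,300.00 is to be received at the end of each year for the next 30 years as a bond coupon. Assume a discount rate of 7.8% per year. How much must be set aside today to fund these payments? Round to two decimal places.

CHF 863,961.36

This is an ordinary annuity: 30 payments of CHF 75,300.00 at the end of each year.
Periodic rate r = 0.078 per year.
PV = PMT × [(1 − (1+r)^−n)/r] = 75,300 × [1 − (1+r)^−30] / r = CHF 863,961.36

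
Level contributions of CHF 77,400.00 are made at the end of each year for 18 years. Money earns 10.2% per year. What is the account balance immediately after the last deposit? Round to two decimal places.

CHF 3,600,403.52

This is an ordinary annuity: 18 deposits of CHF 77,400.00 at the end of each year.
Periodic rate r = 0.102 per year.
FV = PMT × [((1+r)^n − 1)/r] = 77,400 × [(1+r)^18 − 1] / r = CHF 3,600,403.52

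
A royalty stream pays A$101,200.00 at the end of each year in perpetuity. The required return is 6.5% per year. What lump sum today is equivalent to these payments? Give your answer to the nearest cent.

A$1,556,923.08

Periodic rate r = 0.065 per year.
Level perpetuity: PV = PMT / r = 101,200 / (0.065) = A$1,556,923.08.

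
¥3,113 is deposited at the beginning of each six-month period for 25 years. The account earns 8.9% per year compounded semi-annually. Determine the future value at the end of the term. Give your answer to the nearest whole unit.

This is an annuity due: 50 deposits of ¥3,113 at the beginning of each six-month period.
Periodic rate r = 0.089/2 per half-year; n is counted in half-years.
FV = PMT × [((1+r)^n − 1)/r] × (1+r) = 3,113 × [(1+r)^50 − 1] / r × (1+r) = ¥571,323

¥571,323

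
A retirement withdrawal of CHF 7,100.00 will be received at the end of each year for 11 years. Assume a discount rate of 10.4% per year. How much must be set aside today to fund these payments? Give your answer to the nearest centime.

This is an ordinary annuity: 11 payments of CHF 7,100.00 at the end of each year.
Periodic rate r = 0.104 per year.
PV = PMT × [(1 − (1+r)^−n)/r] = 7,100 × [1 − (1+r)^−11] / r = CHF 45,277.84

CHF 45,277.84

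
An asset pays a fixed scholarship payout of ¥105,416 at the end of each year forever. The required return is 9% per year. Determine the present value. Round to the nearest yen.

¥1,171,289

Periodic rate r = 0.09 per year.
Level perpetuity: PV = PMT / r = 105,416 / (0.09) = ¥1,171,289.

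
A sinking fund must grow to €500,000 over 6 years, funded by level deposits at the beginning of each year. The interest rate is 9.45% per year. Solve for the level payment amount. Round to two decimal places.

€60,036.09

Level annuity due; solve FV = PMT × [((1+r)^n − 1)/r] × (1+r) for PMT.
Periodic rate r = 0.0945 per year.
With n = 6: PMT = 500,000 / ([((1+r)^n − 1)/r] × (1+r)) = €60,036.09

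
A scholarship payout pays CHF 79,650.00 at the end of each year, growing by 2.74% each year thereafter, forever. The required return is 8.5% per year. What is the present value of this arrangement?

Periodic rate r = 0.085 per year.
Growing perpetuity (Gordon): PV = PMT₁ / (r − g) = 79,650 / (r − 0.0274) = CHF 1,382,812.50.

CHF 1,382,812.50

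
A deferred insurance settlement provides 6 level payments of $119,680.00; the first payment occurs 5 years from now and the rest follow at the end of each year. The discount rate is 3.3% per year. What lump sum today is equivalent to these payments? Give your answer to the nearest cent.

$563,751.65

Ordinary annuity of 6 payments, first payment at period 5.
Periodic rate r = 0.033 per year.
The ordinary-annuity PV formula values the stream one period before the first payment (period 4); discount that back 4 periods:
PV₀ = 119,680 × [1 − (1+r)^−6] / r × (1+r)^−4 = $563,751.65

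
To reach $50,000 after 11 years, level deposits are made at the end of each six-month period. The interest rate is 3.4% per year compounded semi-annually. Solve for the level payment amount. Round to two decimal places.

Level ordinary annuity; solve FV = PMT × [((1+r)^n − 1)/r] for PMT.
Periodic rate r = 0.034/2 per half-year; n is counted in half-years.
With n = 22: PMT = 50,000 / ([((1+r)^n − 1)/r]) = $1,893.20

$1,893.20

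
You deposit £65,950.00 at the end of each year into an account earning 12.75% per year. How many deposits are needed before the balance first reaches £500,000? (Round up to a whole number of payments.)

6 payments

Periodic rate r = 0.1275 per year.
Ordinary annuity FV: 500,000 = 65,950 × [((1+r)^n − 1)/r].
(1+r)^n = 1 + 500,000 × r / 65,950, so n = ln(1 + 500,000·r/65,950) / ln(1+r) = 5.64.
Round up to a whole number of payments: n = 6.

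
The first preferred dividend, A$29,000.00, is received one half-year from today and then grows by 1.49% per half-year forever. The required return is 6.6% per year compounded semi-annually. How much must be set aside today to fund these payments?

A$1,602,209.94

Periodic rate r = 0.066/2 per half-year.
Growing perpetuity (Gordon): PV = PMT₁ / (r − g) = 29,000 / (r − 0.0149) = A$1,602,209.94.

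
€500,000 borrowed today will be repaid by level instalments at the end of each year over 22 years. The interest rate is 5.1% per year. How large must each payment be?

€38,332.33

Level ordinary annuity; solve PV = PMT × [(1 − (1+r)^−n)/r] for PMT.
Periodic rate r = 0.051 per year.
With n = 22: PMT = 500,000 / ([(1 − (1+r)^−n)/r]) = €38,332.33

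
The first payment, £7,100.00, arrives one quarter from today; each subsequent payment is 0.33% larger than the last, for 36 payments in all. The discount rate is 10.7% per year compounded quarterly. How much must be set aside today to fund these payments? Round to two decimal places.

£170,978.01

Periodic rate r = 0.107/4 per quarter; n is counted in quarters.
Growing ordinary annuity: PV = PMT₁ × [1 − ((1+g)/(1+r))^n] / (r − g) = 7,100 × [1 − ((1+0.0033)/(1+r))^36] / (r − 0.0033) = £170,978.01.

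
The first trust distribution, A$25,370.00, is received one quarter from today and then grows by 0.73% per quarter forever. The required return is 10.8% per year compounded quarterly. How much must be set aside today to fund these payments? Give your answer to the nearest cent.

A$1,287,817.26

Periodic rate r = 0.108/4 per quarter.
Growing perpetuity (Gordon): PV = PMT₁ / (r − g) = 25,370 / (r − 0.0073) = A$1,287,817.26.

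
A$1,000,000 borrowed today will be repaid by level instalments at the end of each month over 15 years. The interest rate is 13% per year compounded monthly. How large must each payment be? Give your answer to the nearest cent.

Level ordinary annuity; solve PV = PMT × [(1 − (1+r)^−n)/r] for PMT.
Periodic rate r = 0.13/12 per month; n is counted in months.
With n = 180: PMT = 1,000,000 / ([(1 − (1+r)^−n)/r]) = A$12,652.42

A$12,652.42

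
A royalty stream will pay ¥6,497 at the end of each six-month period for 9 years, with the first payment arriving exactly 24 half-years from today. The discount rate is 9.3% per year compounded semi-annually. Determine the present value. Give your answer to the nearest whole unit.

Ordinary annuity of 18 payments, first payment at period 24.
Periodic rate r = 0.093/2 per half-year; n is counted in half-years.
The ordinary-annuity PV formula values the stream one period before the first payment (period 23); discount that back 23 periods:
PV₀ = 6,497 × [1 − (1+r)^−18] / r × (1+r)^−23 = ¥27,445

¥27,445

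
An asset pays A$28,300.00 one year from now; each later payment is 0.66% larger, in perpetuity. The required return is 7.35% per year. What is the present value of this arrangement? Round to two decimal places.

Periodic rate r = 0.0735 per year.
Growing perpetuity (Gordon): PV = PMT₁ / (r − g) = 28,300 / (r − 0.0066) = A$423,019.43.

A$423,019.43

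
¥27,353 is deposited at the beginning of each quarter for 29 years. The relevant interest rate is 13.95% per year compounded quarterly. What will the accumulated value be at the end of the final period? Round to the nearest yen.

¥42,477,031

This is an annuity due: 116 deposits of ¥27,353 at the beginning of each quarter.
Periodic rate r = 0.1395/4 per quarter; n is counted in quarters.
FV = PMT × [((1+r)^n − 1)/r] × (1+r) = 27,353 × [(1+r)^116 − 1] / r × (1+r) = ¥42,477,031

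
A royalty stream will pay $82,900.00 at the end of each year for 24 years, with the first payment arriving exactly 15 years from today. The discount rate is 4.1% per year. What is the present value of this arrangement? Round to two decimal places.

$712,840.77

Ordinary annuity of 24 payments, first payment at period 15.
Periodic rate r = 0.041 per year.
The ordinary-annuity PV formula values the stream one period before the first payment (period 14); discount that back 14 periods:
PV₀ = 82,900 × [1 − (1+r)^−24] / r × (1+r)^−14 = $712,840.77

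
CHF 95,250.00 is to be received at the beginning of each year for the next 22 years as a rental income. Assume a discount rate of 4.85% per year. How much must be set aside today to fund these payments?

This is an annuity due: 22 payments of CHF 95,250.00 at the beginning of each year.
Periodic rate r = 0.0485 per year.
PV = PMT × [(1 − (1+r)^−n)/r] × (1+r) = 95,250 × [1 − (1+r)^−22] / r × (1+r) = CHF 1,332,750.33

CHF 1,332,750.33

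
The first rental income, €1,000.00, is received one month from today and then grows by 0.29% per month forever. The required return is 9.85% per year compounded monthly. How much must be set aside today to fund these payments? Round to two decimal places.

Periodic rate r = 0.0985/12 per month.
Growing perpetuity (Gordon): PV = PMT₁ / (r − g) = 1,000 / (r − 0.0029) = €188,383.05.

€188,383.05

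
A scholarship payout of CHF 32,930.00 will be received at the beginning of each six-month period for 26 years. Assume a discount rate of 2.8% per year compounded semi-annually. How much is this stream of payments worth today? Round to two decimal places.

CHF 1,227,554.23

This is an annuity due: 52 payments of CHF 32,930.00 at the beginning of each six-month period.
Periodic rate r = 0.028/2 per half-year; n is counted in half-years.
PV = PMT × [(1 − (1+r)^−n)/r] × (1+r) = 32,930 × [1 − (1+r)^−52] / r × (1+r) = CHF 1,227,554.23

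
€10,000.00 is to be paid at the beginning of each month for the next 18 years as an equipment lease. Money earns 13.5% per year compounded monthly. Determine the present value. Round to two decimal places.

This is an annuity due: 216 payments of €10,000.00 at the beginning of each month.
Periodic rate r = 0.135/12 per month; n is counted in months.
PV = PMT × [(1 − (1+r)^−n)/r] × (1+r) = 10,000 × [1 − (1+r)^−216] / r × (1+r) = €818,672.61

€818,672.61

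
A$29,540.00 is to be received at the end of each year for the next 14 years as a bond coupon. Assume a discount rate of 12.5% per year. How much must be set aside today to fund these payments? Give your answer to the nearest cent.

This is an ordinary annuity: 14 payments of A$29,540.00 at the end of each year.
Periodic rate r = 0.125 per year.
PV = PMT × [(1 − (1+r)^−n)/r] = 29,540 × [1 − (1+r)^−14] / r = A$190,887.65

A$190,887.65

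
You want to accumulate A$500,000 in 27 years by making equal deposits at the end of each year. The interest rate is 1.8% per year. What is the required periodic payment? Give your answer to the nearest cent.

Level ordinary annuity; solve FV = PMT × [((1+r)^n − 1)/r] for PMT.
Periodic rate r = 0.018 per year.
With n = 27: PMT = 500,000 / ([((1+r)^n − 1)/r]) = A$14,544.56

A$14,544.56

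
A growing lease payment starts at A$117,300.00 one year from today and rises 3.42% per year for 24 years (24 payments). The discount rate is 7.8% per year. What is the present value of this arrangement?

A$1,688,430.34

Periodic rate r = 0.078 per year.
Growing ordinary annuity: PV = PMT₁ × [1 − ((1+g)/(1+r))^n] / (r − g) = 117,300 × [1 − ((1+0.0342)/(1+r))^24] / (r − 0.0342) = A$1,688,430.34.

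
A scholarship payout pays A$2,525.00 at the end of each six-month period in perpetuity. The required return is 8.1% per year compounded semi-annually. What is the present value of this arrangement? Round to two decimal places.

A$62,345.68

Periodic rate r = 0.081/2 per half-year.
Level perpetuity: PV = PMT / r = 2,525 / (0.081/2) = A$62,345.68.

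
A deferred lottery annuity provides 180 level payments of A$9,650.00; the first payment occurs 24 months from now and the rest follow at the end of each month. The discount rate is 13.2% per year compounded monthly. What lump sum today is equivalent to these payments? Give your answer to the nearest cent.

Ordinary annuity of 180 payments, first payment at period 24.
Periodic rate r = 0.132/12 per month; n is counted in months.
The ordinary-annuity PV formula values the stream one period before the first payment (period 23); discount that back 23 periods:
PV₀ = 9,650 × [1 − (1+r)^−180] / r × (1+r)^−23 = A$586,912.84

A$586,912.84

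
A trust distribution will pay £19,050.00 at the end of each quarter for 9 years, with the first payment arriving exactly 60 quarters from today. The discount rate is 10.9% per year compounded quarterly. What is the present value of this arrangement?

Ordinary annuity of 36 payments, first payment at period 60.
Periodic rate r = 0.109/4 per quarter; n is counted in quarters.
The ordinary-annuity PV formula values the stream one period before the first payment (period 59); discount that back 59 periods:
PV₀ = 19,050 × [1 − (1+r)^−36] / r × (1+r)^−59 = £88,736.83

£88,736.83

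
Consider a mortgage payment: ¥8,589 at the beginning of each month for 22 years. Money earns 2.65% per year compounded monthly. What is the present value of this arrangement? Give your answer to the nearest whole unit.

¥1,720,632

This is an annuity due: 264 payments of ¥8,589 at the beginning of each month.
Periodic rate r = 0.0265/12 per month; n is counted in months.
PV = PMT × [(1 − (1+r)^−n)/r] × (1+r) = 8,589 × [1 − (1+r)^−264] / r × (1+r) = ¥1,720,632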